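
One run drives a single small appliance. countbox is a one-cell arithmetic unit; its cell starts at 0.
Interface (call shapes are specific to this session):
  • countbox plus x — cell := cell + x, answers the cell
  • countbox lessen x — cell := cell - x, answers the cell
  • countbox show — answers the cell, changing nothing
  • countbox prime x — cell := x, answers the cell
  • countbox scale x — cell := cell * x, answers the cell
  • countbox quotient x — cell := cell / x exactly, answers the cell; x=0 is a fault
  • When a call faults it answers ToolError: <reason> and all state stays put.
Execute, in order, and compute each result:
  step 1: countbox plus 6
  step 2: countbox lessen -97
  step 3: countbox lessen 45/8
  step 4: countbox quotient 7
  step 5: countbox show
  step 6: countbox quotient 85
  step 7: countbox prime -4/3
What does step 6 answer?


Answer: 779/4760

Derivation:
# 1. countbox plus(x='6') == 6
# 2. countbox lessen(x='-97') == 103
# 3. countbox lessen(x='45/8') == 779/8
# 4. countbox quotient(x='7') == 779/56
# 5. countbox show() == 779/56
# 6. countbox quotient(x='85') == 779/4760
# 7. countbox prime(x='-4/3') == -4/3


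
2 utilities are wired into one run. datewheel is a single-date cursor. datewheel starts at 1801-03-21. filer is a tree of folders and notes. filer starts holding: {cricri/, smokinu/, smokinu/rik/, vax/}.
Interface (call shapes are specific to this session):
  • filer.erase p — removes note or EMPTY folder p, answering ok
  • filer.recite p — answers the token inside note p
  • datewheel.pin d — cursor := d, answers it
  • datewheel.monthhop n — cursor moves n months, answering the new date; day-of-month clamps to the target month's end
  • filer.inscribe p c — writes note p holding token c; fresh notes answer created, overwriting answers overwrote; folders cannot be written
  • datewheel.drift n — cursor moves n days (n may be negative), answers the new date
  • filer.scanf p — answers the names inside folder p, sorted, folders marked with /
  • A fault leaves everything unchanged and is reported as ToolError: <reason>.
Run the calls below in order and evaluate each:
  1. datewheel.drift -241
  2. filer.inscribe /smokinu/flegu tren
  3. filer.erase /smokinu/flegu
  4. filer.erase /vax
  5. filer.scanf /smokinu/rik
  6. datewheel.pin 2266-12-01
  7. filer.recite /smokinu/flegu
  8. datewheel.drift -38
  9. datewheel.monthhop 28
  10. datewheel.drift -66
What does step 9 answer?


Answer: 2269-02-24

Derivation:
>>> datewheel.drift n: -241
[out] 1800-07-23
>>> filer.inscribe p: /smokinu/flegu c: tren
[out] created
>>> filer.erase p: /smokinu/flegu
[out] ok
>>> filer.erase p: /vax
[out] ok
>>> filer.scanf p: /smokinu/rik
[out] []
>>> datewheel.pin d: 2266-12-01
[out] 2266-12-01
>>> filer.recite p: /smokinu/flegu
[out] ToolError: not found
>>> datewheel.drift n: -38
[out] 2266-10-24
>>> datewheel.monthhop n: 28
[out] 2269-02-24
>>> datewheel.drift n: -66
[out] 2268-12-20


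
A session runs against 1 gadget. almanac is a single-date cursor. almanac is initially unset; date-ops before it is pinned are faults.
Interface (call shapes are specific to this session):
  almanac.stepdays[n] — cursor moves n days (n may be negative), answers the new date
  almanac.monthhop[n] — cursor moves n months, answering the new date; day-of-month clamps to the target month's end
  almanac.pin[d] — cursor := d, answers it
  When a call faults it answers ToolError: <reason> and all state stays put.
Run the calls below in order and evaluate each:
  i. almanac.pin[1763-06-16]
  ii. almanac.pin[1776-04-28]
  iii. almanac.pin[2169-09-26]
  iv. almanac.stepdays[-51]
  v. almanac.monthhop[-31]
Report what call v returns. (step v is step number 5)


I call pin on d='1763-06-16', yielding 1763-06-16.
I try pin on d='1776-04-28', — result: 1776-04-28.
Now I run pin on d='2169-09-26', and observe 2169-09-26.
Then stepdays on n='-51', giving 2169-08-06.
Using monthhop on n='-31', and see 2167-01-06.

Answer: 2167-01-06


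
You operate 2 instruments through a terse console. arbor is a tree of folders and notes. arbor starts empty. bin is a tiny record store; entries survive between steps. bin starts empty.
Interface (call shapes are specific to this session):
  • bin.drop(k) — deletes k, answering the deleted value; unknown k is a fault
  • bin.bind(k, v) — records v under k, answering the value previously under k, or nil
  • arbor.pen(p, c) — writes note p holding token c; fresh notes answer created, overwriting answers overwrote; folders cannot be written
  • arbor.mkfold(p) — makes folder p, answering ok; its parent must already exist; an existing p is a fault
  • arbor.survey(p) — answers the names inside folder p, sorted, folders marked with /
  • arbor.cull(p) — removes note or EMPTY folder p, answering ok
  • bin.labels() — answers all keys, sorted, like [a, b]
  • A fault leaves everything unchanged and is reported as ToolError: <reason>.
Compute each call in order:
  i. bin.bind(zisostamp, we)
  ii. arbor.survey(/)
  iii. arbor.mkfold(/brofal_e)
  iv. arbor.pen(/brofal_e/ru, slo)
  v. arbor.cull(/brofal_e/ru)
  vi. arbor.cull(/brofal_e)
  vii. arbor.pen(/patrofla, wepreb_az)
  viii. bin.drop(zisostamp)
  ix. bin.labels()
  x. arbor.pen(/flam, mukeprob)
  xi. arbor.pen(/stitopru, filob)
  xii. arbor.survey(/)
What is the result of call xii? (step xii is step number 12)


Answer: [flam, patrofla, stitopru]

Derivation:
>>> bind zisostamp we
:: nil
>>> survey /
:: []
>>> mkfold /brofal_e
:: ok
>>> pen /brofal_e/ru slo
:: created
>>> cull /brofal_e/ru
:: ok
>>> cull /brofal_e
:: ok
>>> pen /patrofla wepreb_az
:: created
>>> drop zisostamp
:: we
>>> labels
:: []
>>> pen /flam mukeprob
:: created
>>> pen /stitopru filob
:: created
>>> survey /
:: [flam, patrofla, stitopru]


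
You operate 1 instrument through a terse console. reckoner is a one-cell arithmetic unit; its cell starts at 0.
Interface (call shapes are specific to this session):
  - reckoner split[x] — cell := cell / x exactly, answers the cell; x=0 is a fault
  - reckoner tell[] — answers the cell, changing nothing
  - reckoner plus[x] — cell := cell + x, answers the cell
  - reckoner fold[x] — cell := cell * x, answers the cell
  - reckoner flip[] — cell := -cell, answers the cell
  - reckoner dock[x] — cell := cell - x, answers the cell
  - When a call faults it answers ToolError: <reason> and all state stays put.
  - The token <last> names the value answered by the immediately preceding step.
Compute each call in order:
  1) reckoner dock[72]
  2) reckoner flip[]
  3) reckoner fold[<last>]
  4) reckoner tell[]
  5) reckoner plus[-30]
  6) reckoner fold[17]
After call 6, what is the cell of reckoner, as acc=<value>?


-- reckoner dock(x=72) ~> -72
-- reckoner flip() ~> 72
-- reckoner fold(x=<last>) ~> 5184
-- reckoner tell() ~> 5184
-- reckoner plus(x=-30) ~> 5154
-- reckoner fold(x=17) ~> 87618

Answer: acc=87618


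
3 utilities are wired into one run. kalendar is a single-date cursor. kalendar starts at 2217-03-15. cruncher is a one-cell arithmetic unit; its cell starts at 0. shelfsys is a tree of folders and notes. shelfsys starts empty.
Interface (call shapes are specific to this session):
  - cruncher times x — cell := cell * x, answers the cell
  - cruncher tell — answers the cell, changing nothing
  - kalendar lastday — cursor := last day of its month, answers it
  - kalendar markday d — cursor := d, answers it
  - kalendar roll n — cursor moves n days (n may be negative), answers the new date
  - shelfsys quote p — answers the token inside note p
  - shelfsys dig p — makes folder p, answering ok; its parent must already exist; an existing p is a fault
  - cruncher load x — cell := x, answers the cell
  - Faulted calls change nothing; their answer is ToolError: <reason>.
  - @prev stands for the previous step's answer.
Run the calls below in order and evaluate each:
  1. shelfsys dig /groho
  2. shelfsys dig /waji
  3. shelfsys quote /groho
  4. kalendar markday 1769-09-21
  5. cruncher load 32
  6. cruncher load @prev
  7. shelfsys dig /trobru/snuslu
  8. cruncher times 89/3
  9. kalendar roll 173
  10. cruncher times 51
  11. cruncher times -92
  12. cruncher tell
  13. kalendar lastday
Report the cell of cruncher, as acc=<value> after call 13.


% shelfsys dig /groho
:: ok
% shelfsys dig /waji
:: ok
% shelfsys quote /groho
:: ToolError: is a directory
% kalendar markday 1769-09-21
:: 1769-09-21
% cruncher load 32
:: 32
% cruncher load @prev
:: 32
% shelfsys dig /trobru/snuslu
:: ToolError: no parent
% cruncher times 89/3
:: 2848/3
% kalendar roll 173
:: 1770-03-13
% cruncher times 51
:: 48416
% cruncher times -92
:: -4454272
% cruncher tell
:: -4454272
% kalendar lastday
:: 1770-03-31

Answer: acc=-4454272


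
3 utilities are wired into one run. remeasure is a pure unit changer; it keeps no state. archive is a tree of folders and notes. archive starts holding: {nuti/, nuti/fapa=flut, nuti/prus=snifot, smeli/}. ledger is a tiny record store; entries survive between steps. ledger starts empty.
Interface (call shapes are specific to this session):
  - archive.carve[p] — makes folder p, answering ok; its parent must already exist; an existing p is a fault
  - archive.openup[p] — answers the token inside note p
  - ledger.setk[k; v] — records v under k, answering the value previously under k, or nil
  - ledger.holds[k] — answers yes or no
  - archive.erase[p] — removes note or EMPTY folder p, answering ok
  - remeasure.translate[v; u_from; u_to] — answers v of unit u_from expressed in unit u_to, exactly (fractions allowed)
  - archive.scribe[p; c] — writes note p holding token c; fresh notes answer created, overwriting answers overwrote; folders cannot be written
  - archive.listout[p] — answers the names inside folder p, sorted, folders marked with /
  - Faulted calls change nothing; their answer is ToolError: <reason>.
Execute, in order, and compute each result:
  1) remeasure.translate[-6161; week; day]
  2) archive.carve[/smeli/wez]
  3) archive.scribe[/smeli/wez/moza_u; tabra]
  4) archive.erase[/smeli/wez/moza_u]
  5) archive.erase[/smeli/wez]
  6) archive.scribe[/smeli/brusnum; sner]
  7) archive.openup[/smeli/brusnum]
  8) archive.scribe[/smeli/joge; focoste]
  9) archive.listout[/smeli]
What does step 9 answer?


Answer: [brusnum, joge]

Derivation:
CALL remeasure.translate[v=-6161; u_from=week; u_to=day]
RET  -43127
CALL archive.carve[p=/smeli/wez]
RET  ok
CALL archive.scribe[p=/smeli/wez/moza_u; c=tabra]
RET  created
CALL archive.erase[p=/smeli/wez/moza_u]
RET  ok
CALL archive.erase[p=/smeli/wez]
RET  ok
CALL archive.scribe[p=/smeli/brusnum; c=sner]
RET  created
CALL archive.openup[p=/smeli/brusnum]
RET  sner
CALL archive.scribe[p=/smeli/joge; c=focoste]
RET  created
CALL archive.listout[p=/smeli]
RET  [brusnum, joge]


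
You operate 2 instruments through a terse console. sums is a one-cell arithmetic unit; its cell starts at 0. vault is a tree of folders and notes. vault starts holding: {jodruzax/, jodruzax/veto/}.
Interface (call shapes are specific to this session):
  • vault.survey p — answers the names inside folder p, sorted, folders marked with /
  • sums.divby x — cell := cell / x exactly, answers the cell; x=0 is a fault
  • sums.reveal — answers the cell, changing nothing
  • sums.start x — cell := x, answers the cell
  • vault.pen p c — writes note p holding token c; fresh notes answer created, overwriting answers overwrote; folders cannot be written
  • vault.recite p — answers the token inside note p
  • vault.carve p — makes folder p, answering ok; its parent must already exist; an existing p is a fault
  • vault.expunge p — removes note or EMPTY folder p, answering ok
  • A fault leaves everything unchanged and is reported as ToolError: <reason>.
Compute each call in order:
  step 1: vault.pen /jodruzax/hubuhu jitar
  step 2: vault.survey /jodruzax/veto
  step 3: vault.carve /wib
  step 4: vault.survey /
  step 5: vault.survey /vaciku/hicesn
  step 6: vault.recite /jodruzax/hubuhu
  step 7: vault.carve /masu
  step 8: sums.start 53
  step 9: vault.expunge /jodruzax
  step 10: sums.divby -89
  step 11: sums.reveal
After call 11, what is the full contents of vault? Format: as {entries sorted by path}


Answer: {jodruzax/, jodruzax/hubuhu=jitar, jodruzax/veto/, masu/, wib/}

Derivation:
[in] vault.pen p='/jodruzax/hubuhu' c='jitar'
[out] created
[in] vault.survey p='/jodruzax/veto'
[out] []
[in] vault.carve p='/wib'
[out] ok
[in] vault.survey p='/'
[out] [jodruzax/, wib/]
[in] vault.survey p='/vaciku/hicesn'
[out] ToolError: not found
[in] vault.recite p='/jodruzax/hubuhu'
[out] jitar
[in] vault.carve p='/masu'
[out] ok
[in] sums.start x='53'
[out] 53
[in] vault.expunge p='/jodruzax'
[out] ToolError: not empty
[in] sums.divby x='-89'
[out] -53/89
[in] sums.reveal
[out] -53/89


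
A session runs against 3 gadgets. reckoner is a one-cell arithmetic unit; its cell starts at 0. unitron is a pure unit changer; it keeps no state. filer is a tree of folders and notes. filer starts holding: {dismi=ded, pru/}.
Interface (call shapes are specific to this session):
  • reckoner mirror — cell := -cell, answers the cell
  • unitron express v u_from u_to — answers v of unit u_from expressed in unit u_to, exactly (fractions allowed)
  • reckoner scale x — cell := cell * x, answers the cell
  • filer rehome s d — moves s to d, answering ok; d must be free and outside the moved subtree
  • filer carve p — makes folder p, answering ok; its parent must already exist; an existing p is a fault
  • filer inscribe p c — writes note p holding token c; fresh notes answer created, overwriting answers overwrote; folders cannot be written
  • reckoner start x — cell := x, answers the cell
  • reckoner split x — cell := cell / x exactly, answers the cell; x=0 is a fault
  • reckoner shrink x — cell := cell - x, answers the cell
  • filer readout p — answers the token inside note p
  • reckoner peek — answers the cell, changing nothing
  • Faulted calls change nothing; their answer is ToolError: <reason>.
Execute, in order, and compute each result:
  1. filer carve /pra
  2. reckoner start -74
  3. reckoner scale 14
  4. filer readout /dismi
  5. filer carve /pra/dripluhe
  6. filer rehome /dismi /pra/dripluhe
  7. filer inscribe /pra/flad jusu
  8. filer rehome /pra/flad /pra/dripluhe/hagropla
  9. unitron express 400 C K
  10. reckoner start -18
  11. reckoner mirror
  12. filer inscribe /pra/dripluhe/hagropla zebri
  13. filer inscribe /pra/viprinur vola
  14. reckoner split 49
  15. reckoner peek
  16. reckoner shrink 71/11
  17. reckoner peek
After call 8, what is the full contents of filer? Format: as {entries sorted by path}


Answer: {dismi=ded, pra/, pra/dripluhe/, pra/dripluhe/hagropla=jusu, pru/}

Derivation:
! filer carve(p: /pra) ~> ok
! reckoner start(x: -74) ~> -74
! reckoner scale(x: 14) ~> -1036
! filer readout(p: /dismi) ~> ded
! filer carve(p: /pra/dripluhe) ~> ok
! filer rehome(s: /dismi, d: /pra/dripluhe) ~> ToolError: exists
! filer inscribe(p: /pra/flad, c: jusu) ~> created
! filer rehome(s: /pra/flad, d: /pra/dripluhe/hagropla) ~> ok
! unitron express(v: 400, u_from: C, u_to: K) ~> 13463/20
! reckoner start(x: -18) ~> -18
! reckoner mirror() ~> 18
! filer inscribe(p: /pra/dripluhe/hagropla, c: zebri) ~> overwrote
! filer inscribe(p: /pra/viprinur, c: vola) ~> created
! reckoner split(x: 49) ~> 18/49
! reckoner peek() ~> 18/49
! reckoner shrink(x: 71/11) ~> -3281/539
! reckoner peek() ~> -3281/539


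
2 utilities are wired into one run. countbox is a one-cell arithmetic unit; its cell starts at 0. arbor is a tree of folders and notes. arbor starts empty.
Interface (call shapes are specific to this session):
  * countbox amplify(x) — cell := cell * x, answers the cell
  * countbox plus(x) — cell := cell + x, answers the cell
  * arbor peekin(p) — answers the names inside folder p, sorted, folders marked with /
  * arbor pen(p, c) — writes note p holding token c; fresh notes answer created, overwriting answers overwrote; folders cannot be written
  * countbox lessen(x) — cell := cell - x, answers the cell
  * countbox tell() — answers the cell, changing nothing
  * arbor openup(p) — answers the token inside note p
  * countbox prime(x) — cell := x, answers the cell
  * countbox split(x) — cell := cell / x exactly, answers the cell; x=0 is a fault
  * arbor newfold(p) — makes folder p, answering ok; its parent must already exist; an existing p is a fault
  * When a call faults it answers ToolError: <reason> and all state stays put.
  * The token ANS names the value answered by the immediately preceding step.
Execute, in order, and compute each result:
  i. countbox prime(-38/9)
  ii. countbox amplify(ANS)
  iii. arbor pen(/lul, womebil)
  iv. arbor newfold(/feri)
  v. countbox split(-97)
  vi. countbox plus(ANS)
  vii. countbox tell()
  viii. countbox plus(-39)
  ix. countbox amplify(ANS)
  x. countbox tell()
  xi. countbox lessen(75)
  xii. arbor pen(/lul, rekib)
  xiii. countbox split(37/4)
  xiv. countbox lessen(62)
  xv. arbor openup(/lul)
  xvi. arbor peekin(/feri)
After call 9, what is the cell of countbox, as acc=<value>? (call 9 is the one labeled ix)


Answer: acc=95673294721/61732449

Derivation:
% countbox prime x='-38/9'
  -38/9
% countbox amplify x='ANS'
  1444/81
% arbor pen p='/lul' c='womebil'
  created
% arbor newfold p='/feri'
  ok
% countbox split x='-97'
  -1444/7857
% countbox plus x='ANS'
  -2888/7857
% countbox tell
  -2888/7857
% countbox plus x='-39'
  -309311/7857
% countbox amplify x='ANS'
  95673294721/61732449
% countbox tell
  95673294721/61732449
% countbox lessen x='75'
  91043361046/61732449
% arbor pen p='/lul' c='rekib'
  overwrote
% countbox split x='37/4'
  364173444184/2284100613
% countbox lessen x='62'
  222559206178/2284100613
% arbor openup p='/lul'
  rekib
% arbor peekin p='/feri'
  []


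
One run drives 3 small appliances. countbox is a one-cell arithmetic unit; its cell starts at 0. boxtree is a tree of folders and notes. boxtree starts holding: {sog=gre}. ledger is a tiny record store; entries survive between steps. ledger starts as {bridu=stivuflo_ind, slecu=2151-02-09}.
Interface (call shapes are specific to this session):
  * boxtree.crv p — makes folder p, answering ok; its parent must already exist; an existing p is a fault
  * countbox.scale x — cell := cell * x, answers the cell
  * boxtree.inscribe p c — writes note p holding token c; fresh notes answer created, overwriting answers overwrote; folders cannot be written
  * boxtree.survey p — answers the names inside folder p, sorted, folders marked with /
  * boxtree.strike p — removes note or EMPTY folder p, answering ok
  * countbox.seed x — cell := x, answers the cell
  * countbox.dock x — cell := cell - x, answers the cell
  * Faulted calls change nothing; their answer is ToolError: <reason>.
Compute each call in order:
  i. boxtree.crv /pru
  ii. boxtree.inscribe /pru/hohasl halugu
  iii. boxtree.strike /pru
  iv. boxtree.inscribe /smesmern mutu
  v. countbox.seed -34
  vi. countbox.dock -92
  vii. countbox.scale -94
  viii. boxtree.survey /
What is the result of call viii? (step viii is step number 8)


% boxtree.crv(p='/pru') : ok
% boxtree.inscribe(p='/pru/hohasl', c='halugu') : created
% boxtree.strike(p='/pru') : ToolError: not empty
% boxtree.inscribe(p='/smesmern', c='mutu') : created
% countbox.seed(x='-34') : -34
% countbox.dock(x='-92') : 58
% countbox.scale(x='-94') : -5452
% boxtree.survey(p='/') : [pru/, smesmern, sog]

Answer: [pru/, smesmern, sog]


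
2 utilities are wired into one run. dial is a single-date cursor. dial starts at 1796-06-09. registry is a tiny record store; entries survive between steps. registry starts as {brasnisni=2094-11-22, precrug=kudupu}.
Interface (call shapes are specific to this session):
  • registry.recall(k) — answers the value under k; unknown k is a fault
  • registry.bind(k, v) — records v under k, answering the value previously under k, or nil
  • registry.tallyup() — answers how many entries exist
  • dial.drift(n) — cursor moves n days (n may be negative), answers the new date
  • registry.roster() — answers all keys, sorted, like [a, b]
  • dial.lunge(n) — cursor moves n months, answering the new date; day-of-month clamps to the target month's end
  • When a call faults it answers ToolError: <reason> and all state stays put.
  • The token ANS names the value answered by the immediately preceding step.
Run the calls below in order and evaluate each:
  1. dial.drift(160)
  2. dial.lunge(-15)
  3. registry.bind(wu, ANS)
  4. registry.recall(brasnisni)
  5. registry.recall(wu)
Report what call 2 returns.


I invoke dial.drift(n=160), — result: 1796-11-16.
Next I call dial.lunge(n=-15), yielding 1795-08-16.
I invoke registry.bind(k=wu, v=ANS), yielding nil.
Using registry.recall(k=brasnisni), yielding 2094-11-22.
I invoke registry.recall(k=wu), yielding 1795-08-16.

Answer: 1795-08-16


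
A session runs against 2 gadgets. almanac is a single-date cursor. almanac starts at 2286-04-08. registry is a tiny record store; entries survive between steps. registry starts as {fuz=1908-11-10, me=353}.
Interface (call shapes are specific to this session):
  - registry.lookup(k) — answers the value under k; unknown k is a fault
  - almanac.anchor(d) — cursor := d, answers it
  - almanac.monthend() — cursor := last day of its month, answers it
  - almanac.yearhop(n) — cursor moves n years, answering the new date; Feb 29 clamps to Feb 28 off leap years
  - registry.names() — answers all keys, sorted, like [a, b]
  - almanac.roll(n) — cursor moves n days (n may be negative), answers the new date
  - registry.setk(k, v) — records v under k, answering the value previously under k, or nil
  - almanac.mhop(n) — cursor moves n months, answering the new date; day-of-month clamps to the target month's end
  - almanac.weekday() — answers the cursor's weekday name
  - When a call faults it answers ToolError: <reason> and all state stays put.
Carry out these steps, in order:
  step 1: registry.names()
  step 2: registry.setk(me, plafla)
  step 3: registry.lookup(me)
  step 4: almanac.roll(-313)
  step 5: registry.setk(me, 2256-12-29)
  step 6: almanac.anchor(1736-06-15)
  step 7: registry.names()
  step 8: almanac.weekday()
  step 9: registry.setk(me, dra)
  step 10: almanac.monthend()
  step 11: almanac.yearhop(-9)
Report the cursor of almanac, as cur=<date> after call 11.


→ registry.names()
← [fuz, me]
→ registry.setk(k=me, v=plafla)
← 353
→ registry.lookup(k=me)
← plafla
→ almanac.roll(n=-313)
← 2285-05-30
→ registry.setk(k=me, v=2256-12-29)
← plafla
→ almanac.anchor(d=1736-06-15)
← 1736-06-15
→ registry.names()
← [fuz, me]
→ almanac.weekday()
← Friday
→ registry.setk(k=me, v=dra)
← 2256-12-29
→ almanac.monthend()
← 1736-06-30
→ almanac.yearhop(n=-9)
← 1727-06-30

Answer: cur=1727-06-30


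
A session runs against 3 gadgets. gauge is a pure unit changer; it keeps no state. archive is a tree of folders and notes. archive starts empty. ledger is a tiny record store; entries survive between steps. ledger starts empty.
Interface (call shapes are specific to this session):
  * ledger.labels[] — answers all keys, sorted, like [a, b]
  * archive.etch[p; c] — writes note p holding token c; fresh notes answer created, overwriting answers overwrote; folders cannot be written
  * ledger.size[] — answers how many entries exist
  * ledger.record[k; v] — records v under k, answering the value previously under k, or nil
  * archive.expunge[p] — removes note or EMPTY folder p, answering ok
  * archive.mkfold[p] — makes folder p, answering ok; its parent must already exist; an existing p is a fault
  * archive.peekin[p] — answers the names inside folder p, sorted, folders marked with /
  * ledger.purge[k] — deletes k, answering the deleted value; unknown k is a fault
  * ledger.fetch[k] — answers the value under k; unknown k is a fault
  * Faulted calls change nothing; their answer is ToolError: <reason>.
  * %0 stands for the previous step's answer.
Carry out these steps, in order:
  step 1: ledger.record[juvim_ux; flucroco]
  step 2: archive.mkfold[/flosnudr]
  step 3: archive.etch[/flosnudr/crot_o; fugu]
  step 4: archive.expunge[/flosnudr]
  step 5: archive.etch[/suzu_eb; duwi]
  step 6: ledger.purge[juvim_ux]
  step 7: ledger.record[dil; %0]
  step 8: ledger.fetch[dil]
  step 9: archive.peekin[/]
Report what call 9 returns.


Answer: [flosnudr/, suzu_eb]

Derivation:
Do: ledger.record[juvim_ux; flucroco]
See: nil
Do: archive.mkfold[/flosnudr]
See: ok
Do: archive.etch[/flosnudr/crot_o; fugu]
See: created
Do: archive.expunge[/flosnudr]
See: ToolError: not empty
Do: archive.etch[/suzu_eb; duwi]
See: created
Do: ledger.purge[juvim_ux]
See: flucroco
Do: ledger.record[dil; %0]
See: nil
Do: ledger.fetch[dil]
See: flucroco
Do: archive.peekin[/]
See: [flosnudr/, suzu_eb]


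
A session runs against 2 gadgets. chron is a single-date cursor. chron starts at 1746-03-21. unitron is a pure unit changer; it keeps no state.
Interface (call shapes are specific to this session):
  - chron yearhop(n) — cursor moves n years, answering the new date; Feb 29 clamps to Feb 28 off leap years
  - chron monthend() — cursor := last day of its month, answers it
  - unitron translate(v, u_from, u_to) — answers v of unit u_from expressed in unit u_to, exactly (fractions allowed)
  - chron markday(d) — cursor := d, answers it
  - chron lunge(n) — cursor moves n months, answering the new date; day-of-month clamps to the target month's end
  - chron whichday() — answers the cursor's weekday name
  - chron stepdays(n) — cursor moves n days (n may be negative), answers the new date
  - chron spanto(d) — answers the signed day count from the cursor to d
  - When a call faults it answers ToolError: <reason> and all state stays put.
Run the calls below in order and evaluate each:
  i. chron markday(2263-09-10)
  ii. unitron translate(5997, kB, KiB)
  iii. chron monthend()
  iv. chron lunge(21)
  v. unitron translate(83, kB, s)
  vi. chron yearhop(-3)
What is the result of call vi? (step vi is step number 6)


Answer: 2262-06-30

Derivation:
I try chron markday on d='2263-09-10', and get 2263-09-10.
I call unitron translate on v='5997', u_from='kB', u_to='KiB', and see 749625/128.
I use chron monthend(), — result: 2263-09-30.
I use chron lunge on n='21', — result: 2265-06-30.
I try unitron translate on v='83', u_from='kB', u_to='s', yielding ToolError: incompatible units.
I run chron yearhop on n='-3', giving 2262-06-30.


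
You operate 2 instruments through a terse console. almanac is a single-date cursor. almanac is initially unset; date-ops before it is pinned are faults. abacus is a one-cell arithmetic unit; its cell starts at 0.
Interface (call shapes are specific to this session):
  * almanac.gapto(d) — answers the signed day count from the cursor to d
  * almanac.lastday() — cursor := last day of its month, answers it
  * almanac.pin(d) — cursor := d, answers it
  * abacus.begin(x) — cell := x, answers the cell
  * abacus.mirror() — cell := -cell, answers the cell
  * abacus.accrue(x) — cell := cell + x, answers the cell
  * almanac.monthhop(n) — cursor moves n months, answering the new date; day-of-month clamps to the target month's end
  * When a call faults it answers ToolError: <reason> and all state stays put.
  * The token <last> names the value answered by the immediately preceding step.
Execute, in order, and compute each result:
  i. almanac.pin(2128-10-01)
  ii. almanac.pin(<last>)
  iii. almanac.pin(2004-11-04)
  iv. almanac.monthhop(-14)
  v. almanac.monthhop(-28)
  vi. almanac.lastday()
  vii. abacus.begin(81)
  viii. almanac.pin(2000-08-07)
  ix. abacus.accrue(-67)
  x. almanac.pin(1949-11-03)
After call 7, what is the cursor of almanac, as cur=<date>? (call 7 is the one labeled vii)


Answer: cur=2001-05-31

Derivation:
CALL pin[d='2128-10-01']
RET  2128-10-01
CALL pin[d='<last>']
RET  2128-10-01
CALL pin[d='2004-11-04']
RET  2004-11-04
CALL monthhop[n='-14']
RET  2003-09-04
CALL monthhop[n='-28']
RET  2001-05-04
CALL lastday[]
RET  2001-05-31
CALL begin[x='81']
RET  81
CALL pin[d='2000-08-07']
RET  2000-08-07
CALL accrue[x='-67']
RET  14
CALL pin[d='1949-11-03']
RET  1949-11-03


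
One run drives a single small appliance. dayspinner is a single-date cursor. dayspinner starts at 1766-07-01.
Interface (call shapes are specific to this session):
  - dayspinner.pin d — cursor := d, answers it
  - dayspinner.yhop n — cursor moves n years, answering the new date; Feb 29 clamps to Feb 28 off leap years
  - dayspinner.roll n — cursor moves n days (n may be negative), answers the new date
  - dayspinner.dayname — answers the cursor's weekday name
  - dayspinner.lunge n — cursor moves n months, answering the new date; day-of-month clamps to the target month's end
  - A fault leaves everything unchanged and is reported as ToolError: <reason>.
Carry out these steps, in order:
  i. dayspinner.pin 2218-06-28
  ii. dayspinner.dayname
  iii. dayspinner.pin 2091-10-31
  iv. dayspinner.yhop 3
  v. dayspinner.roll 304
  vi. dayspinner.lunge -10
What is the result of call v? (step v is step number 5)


I call pin on d='2218-06-28', and observe 2218-06-28.
Now I run dayname, — result: Sunday.
Using pin on d='2091-10-31', giving 2091-10-31.
I invoke yhop on n='3', and observe 2094-10-31.
Now I run roll on n='304', and observe 2095-08-31.
I invoke lunge on n='-10', which returns 2094-10-31.

Answer: 2095-08-31


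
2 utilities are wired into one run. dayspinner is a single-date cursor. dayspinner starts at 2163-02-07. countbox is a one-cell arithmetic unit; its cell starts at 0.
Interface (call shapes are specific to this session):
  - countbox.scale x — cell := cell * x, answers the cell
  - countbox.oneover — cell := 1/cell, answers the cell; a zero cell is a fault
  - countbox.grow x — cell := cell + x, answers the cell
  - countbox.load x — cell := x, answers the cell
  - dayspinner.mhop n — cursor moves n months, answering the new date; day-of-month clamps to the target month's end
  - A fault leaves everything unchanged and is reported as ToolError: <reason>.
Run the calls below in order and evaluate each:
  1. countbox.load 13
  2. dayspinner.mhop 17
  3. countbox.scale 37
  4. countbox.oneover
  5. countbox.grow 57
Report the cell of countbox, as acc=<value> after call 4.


Act: countbox.load[x='13']
Obs: 13
Act: dayspinner.mhop[n='17']
Obs: 2164-07-07
Act: countbox.scale[x='37']
Obs: 481
Act: countbox.oneover[]
Obs: 1/481
Act: countbox.grow[x='57']
Obs: 27418/481

Answer: acc=1/481


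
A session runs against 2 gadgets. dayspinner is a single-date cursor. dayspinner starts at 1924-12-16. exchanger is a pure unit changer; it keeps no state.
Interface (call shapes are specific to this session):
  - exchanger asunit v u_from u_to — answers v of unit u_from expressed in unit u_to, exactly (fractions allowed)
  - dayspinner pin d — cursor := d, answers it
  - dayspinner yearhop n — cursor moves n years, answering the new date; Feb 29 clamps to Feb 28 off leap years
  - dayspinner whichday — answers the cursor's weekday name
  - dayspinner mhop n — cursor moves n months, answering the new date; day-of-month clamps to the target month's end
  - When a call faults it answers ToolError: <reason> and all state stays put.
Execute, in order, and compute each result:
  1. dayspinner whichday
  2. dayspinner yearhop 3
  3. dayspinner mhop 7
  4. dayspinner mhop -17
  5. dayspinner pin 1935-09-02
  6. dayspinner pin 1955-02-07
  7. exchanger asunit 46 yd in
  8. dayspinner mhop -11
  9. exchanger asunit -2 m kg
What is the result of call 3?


I call dayspinner whichday(), giving Tuesday.
I call dayspinner yearhop using 3, → 1927-12-16.
Then dayspinner mhop using 7, — result: 1928-07-16.
I use dayspinner mhop using -17: 1927-02-16.
Invoking dayspinner pin using 1935-09-02, and see 1935-09-02.
I use dayspinner pin using 1955-02-07, giving 1955-02-07.
Using exchanger asunit using 46, yd, in, → 1656.
Next I call dayspinner mhop using -11, — result: 1954-03-07.
I run exchanger asunit using -2, m, kg, and observe ToolError: incompatible units.

Answer: 1928-07-16


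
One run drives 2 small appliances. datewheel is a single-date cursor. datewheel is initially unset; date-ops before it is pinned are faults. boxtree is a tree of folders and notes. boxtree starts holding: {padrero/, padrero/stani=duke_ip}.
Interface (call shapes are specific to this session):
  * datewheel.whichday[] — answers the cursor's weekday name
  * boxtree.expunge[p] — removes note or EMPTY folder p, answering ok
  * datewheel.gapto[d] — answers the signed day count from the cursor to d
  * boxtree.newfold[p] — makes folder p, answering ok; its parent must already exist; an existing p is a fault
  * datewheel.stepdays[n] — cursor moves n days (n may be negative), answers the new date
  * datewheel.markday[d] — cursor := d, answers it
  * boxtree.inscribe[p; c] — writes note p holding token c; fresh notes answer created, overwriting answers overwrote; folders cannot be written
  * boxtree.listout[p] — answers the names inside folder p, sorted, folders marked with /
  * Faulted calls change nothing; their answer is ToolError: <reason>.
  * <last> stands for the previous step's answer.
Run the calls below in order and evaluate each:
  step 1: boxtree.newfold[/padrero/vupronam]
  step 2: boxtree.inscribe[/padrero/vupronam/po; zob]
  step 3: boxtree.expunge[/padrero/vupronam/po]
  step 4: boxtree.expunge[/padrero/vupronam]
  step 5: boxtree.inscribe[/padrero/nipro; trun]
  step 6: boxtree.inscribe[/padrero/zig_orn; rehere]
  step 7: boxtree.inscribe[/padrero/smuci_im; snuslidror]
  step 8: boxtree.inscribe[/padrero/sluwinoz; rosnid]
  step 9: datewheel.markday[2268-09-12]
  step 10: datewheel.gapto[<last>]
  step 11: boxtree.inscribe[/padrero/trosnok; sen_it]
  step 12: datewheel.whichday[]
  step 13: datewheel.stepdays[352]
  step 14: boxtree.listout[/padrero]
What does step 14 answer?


Answer: [nipro, sluwinoz, smuci_im, stani, trosnok, zig_orn]

Derivation:
Invoking newfold with p='/padrero/vupronam', and observe ok.
Calling inscribe with p='/padrero/vupronam/po', c='zob', which returns created.
I call expunge with p='/padrero/vupronam/po', which returns ok.
Now I run expunge with p='/padrero/vupronam', and observe ok.
I call inscribe with p='/padrero/nipro', c='trun': created.
Then inscribe with p='/padrero/zig_orn', c='rehere': created.
I call inscribe with p='/padrero/smuci_im', c='snuslidror', → created.
I call inscribe with p='/padrero/sluwinoz', c='rosnid', yielding created.
Calling markday with d='2268-09-12', and observe 2268-09-12.
Now I run gapto with d='<last>', and observe 0.
Using inscribe with p='/padrero/trosnok', c='sen_it', and get created.
Next I call whichday(), and get Saturday.
I call stepdays with n='352', → 2269-08-30.
Using listout with p='/padrero', and observe [nipro, sluwinoz, smuci_im, stani, trosnok, zig_orn].


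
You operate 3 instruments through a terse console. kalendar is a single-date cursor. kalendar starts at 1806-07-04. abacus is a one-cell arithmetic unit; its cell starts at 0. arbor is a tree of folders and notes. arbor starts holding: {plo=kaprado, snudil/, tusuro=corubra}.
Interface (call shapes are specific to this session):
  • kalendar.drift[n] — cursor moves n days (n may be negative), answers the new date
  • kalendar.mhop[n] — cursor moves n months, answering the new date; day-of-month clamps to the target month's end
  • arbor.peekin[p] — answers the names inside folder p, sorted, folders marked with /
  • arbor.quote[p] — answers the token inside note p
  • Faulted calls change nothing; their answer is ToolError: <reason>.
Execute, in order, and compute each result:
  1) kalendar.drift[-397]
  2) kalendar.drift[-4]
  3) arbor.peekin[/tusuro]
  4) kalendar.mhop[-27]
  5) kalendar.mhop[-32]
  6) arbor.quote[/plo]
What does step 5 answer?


! drift(n='-397') -> 1805-06-02
! drift(n='-4') -> 1805-05-29
! peekin(p='/tusuro') -> ToolError: not a directory
! mhop(n='-27') -> 1803-02-28
! mhop(n='-32') -> 1800-06-28
! quote(p='/plo') -> kaprado

Answer: 1800-06-28


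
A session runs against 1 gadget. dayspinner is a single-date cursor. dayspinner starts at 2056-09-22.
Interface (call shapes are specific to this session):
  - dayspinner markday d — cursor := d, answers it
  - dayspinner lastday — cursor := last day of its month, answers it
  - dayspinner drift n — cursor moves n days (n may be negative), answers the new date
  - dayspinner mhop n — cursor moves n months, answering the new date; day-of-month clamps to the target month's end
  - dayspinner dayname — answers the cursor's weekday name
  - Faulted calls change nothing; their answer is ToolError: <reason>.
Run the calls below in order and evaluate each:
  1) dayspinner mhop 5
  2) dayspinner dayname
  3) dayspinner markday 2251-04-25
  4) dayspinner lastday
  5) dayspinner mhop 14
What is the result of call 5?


Answer: 2252-06-30

Derivation:
Invoking dayspinner mhop passing n→5, → 2057-02-22.
I try dayspinner dayname: Thursday.
I try dayspinner markday passing d→2251-04-25, and observe 2251-04-25.
I call dayspinner lastday, giving 2251-04-30.
I invoke dayspinner mhop passing n→14, giving 2252-06-30.


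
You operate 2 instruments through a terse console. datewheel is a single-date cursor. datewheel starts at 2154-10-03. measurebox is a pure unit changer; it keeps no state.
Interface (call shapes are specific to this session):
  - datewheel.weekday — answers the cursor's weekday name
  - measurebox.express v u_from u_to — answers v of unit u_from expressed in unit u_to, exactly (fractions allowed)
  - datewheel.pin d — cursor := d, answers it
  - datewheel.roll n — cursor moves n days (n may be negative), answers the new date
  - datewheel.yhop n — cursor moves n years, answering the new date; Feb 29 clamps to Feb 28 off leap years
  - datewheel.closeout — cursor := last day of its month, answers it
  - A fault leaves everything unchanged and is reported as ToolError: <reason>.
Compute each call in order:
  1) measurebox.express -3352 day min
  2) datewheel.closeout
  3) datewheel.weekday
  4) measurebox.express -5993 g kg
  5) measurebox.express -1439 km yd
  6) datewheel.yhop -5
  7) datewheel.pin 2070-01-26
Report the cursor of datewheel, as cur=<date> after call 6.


Answer: cur=2149-10-31

Derivation:
Act: measurebox.express[-3352; day; min]
Obs: -4826880
Act: datewheel.closeout[]
Obs: 2154-10-31
Act: datewheel.weekday[]
Obs: Thursday
Act: measurebox.express[-5993; g; kg]
Obs: -5993/1000
Act: measurebox.express[-1439; km; yd]
Obs: -1798750000/1143
Act: datewheel.yhop[-5]
Obs: 2149-10-31
Act: datewheel.pin[2070-01-26]
Obs: 2070-01-26


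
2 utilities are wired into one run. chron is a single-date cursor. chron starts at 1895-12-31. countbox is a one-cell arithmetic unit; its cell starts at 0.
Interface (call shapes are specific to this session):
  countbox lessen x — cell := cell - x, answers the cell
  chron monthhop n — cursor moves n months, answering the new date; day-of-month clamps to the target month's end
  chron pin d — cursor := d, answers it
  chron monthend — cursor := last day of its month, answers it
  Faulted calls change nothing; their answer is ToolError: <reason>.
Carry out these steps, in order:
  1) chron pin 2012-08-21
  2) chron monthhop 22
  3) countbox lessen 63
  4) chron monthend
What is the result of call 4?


Answer: 2014-06-30

Derivation:
;; chron pin(2012-08-21) == 2012-08-21
;; chron monthhop(22) == 2014-06-21
;; countbox lessen(63) == -63
;; chron monthend() == 2014-06-30


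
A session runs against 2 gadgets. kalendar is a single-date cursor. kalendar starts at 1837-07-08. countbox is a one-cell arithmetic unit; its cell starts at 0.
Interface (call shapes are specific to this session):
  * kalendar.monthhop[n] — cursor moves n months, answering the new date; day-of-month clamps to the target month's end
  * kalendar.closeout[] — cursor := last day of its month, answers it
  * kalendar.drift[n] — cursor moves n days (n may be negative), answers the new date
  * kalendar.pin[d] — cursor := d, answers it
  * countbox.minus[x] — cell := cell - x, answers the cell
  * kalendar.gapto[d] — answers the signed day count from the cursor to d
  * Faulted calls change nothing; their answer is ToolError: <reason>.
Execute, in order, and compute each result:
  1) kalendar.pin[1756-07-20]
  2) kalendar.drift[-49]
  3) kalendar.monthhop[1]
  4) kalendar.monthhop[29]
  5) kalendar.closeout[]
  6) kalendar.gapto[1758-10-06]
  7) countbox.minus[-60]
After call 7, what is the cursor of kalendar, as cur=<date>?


I invoke pin with 1756-07-20, — result: 1756-07-20.
Next I call drift with -49, and observe 1756-06-01.
I call monthhop with 1, and observe 1756-07-01.
Then monthhop with 29, which returns 1758-12-01.
I call closeout, → 1758-12-31.
Using gapto with 1758-10-06, which returns -86.
I invoke minus with -60, and observe 60.

Answer: cur=1758-12-31
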